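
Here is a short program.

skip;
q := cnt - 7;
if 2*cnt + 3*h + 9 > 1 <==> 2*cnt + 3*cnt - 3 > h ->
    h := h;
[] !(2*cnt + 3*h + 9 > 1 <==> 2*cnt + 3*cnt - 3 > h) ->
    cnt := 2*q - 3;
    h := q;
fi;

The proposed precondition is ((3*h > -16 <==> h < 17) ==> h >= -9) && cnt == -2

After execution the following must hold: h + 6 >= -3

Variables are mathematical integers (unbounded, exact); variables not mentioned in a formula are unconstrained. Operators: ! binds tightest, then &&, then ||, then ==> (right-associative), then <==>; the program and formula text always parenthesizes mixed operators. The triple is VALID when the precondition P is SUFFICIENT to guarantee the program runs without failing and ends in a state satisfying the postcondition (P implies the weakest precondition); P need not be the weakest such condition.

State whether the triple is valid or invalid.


Working backward. After the program, the postcondition h + 6 >= -3 must hold; in canonical form it is h >= -9.
Then branch requires h >= -9; else branch requires q >= -9.
Before the if: ((2*cnt + 3*h > -8 <==> 5*cnt > h + 3) ==> h >= -9) && ((!(2*cnt + 3*h > -8 <==> 5*cnt > h + 3)) ==> q >= -9)
Before q := cnt - 7: ((2*cnt + 3*h > -8 <==> 5*cnt > h + 3) ==> h >= -9) && ((!(2*cnt + 3*h > -8 <==> 5*cnt > h + 3)) ==> cnt >= -2)
Before skip: ((2*cnt + 3*h > -8 <==> 5*cnt > h + 3) ==> h >= -9) && ((!(2*cnt + 3*h > -8 <==> 5*cnt > h + 3)) ==> cnt >= -2)
The weakest precondition is ((2*cnt + 3*h > -8 <==> 5*cnt > h + 3) ==> h >= -9) && ((!(2*cnt + 3*h > -8 <==> 5*cnt > h + 3)) ==> cnt >= -2).
Check whether ((3*h > -16 <==> h < 17) ==> h >= -9) && cnt == -2 implies it.
Countermodel: at the initial state cnt = -2, h = -10, the precondition holds but the weakest precondition fails.
Answer: invalid


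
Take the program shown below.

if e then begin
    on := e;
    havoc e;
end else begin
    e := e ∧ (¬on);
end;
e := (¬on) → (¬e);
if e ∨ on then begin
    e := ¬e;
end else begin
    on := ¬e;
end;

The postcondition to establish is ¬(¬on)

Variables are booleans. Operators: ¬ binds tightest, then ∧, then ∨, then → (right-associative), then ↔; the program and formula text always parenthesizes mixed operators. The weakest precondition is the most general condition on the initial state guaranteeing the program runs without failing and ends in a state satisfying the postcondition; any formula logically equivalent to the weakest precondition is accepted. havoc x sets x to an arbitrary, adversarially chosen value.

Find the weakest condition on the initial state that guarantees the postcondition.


Working backward. After the program, the postcondition ¬(¬on) must hold; in canonical form it is on.
Then branch requires on; else branch requires ¬e.
Before the if: ((e ∨ on) → on) ∧ ((¬(e ∨ on)) → (¬e))
Before e := (¬on) → (¬e): ((((¬on) → (¬e)) ∨ on) → on) ∧ ((¬(((¬on) → (¬e)) ∨ on)) → (¬((¬on) → (¬e))))
Then branch requires e; else branch requires ((((¬on) → (¬(e ∧ (¬on)))) ∨ on) → on) ∧ ((¬(((¬on) → (¬(e ∧ (¬on)))) ∨ on)) → (¬((¬on) → (¬(e ∧ (¬on)))))).
Before the if: (¬e) → (((((¬on) → (¬(e ∧ (¬on)))) ∨ on) → on) ∧ ((¬(((¬on) → (¬(e ∧ (¬on)))) ∨ on)) → (¬((¬on) → (¬(e ∧ (¬on)))))))
Answer: WP = (¬e) → (((((¬on) → (¬(e ∧ (¬on)))) ∨ on) → on) ∧ ((¬(((¬on) → (¬(e ∧ (¬on)))) ∨ on)) → (¬((¬on) → (¬(e ∧ (¬on)))))))


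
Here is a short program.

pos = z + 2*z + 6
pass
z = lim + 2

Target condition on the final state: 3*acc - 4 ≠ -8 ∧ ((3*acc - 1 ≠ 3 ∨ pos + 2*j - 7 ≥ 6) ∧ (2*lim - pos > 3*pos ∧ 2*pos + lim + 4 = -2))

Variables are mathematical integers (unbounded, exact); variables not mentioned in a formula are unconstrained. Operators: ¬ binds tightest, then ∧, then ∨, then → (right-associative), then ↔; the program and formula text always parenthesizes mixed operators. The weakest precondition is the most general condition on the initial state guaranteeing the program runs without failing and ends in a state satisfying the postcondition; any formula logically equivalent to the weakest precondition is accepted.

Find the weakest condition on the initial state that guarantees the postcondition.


Working backward. After the program, the postcondition 3*acc - 4 ≠ -8 ∧ ((3*acc - 1 ≠ 3 ∨ pos + 2*j - 7 ≥ 6) ∧ (2*lim - pos > 3*pos ∧ 2*pos + lim + 4 = -2)) must hold; in canonical form it is 3*acc ≠ -4 ∧ (3*acc ≠ 4 ∨ 2*j + pos ≥ 13) ∧ 2*lim > 4*pos ∧ lim + 2*pos = -6.
Before z := lim + 2: 3*acc ≠ -4 ∧ (3*acc ≠ 4 ∨ 2*j + pos ≥ 13) ∧ 2*lim > 4*pos ∧ lim + 2*pos = -6
Before skip: 3*acc ≠ -4 ∧ (3*acc ≠ 4 ∨ 2*j + pos ≥ 13) ∧ 2*lim > 4*pos ∧ lim + 2*pos = -6
Before pos := z + 2*z + 6: 3*acc ≠ -4 ∧ (3*acc ≠ 4 ∨ 2*j + 3*z ≥ 7) ∧ 2*lim > 12*z + 24 ∧ lim + 6*z = -18
Answer: WP = 3*acc ≠ -4 ∧ (3*acc ≠ 4 ∨ 2*j + 3*z ≥ 7) ∧ 2*lim > 12*z + 24 ∧ lim + 6*z = -18


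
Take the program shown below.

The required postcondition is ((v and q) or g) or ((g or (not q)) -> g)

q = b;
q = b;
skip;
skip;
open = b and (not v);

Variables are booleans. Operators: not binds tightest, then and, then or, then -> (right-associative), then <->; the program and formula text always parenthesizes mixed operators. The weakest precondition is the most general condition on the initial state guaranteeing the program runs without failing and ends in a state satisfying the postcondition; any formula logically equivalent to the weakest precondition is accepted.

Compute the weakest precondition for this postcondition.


Working backward. After the program, the postcondition ((v and q) or g) or ((g or (not q)) -> g) must hold; in canonical form it is (v and q) or g or ((g or (not q)) -> g).
Before open := b and (not v): (v and q) or g or ((g or (not q)) -> g)
Before skip: (v and q) or g or ((g or (not q)) -> g)
Before skip: (v and q) or g or ((g or (not q)) -> g)
Before q := b: (v and b) or g or ((g or (not b)) -> g)
Before q := b: (v and b) or g or ((g or (not b)) -> g)
Answer: WP = (v and b) or g or ((g or (not b)) -> g)


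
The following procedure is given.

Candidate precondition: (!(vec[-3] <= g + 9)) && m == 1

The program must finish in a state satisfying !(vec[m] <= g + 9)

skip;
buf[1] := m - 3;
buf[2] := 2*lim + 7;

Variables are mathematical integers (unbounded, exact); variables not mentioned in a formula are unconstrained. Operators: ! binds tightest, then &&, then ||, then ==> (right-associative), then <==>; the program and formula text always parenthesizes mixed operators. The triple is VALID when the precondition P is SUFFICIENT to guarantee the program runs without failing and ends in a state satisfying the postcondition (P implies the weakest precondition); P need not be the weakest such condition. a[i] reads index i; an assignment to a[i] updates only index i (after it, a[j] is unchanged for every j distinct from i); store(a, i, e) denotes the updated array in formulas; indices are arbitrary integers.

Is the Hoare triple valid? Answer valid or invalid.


Working backward. After the program, !(vec[m] <= g + 9) must hold.
Before buf[2] := 2*lim + 7: !(vec[m] <= g + 9)
Before buf[1] := m - 3: !(vec[m] <= g + 9)
Before skip: !(vec[m] <= g + 9)
The weakest precondition is !(vec[m] <= g + 9).
Check whether (!(vec[-3] <= g + 9)) && m == 1 implies it.
Countermodel: at the initial state g = 17413, m = 1, vec = {[-3] = 17423, [1] = 0, elsewhere 0}, the precondition holds but the weakest precondition fails.
Answer: invalid


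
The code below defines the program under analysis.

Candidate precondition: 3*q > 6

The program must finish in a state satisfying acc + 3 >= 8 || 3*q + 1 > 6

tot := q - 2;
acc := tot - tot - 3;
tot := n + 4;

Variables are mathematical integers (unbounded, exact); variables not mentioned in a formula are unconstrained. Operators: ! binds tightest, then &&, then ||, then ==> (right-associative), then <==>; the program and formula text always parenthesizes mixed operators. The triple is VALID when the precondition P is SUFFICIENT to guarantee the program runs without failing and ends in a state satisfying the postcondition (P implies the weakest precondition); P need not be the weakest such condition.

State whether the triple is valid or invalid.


Working backward. After the program, the postcondition acc + 3 >= 8 || 3*q + 1 > 6 must hold; in canonical form it is acc >= 5 || 3*q > 5.
Before tot := n + 4: acc >= 5 || 3*q > 5
Before acc := tot - tot - 3: 3*q > 5
Before tot := q - 2: 3*q > 5
The weakest precondition is 3*q > 5.
Check whether 3*q > 6 implies it.
Every state satisfying the precondition satisfies the weakest precondition: the implication holds.
Answer: valid


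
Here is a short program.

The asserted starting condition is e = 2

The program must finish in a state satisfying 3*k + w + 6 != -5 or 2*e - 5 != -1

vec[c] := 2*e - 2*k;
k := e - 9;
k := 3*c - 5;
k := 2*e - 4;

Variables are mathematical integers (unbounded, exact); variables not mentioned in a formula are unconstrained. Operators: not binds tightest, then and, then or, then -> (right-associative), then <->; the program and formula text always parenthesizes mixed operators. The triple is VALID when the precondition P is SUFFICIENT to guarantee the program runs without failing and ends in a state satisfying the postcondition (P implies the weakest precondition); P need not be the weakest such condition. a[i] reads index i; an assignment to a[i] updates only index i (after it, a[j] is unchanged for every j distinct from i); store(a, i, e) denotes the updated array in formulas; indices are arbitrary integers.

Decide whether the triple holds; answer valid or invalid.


Working backward. After the program, the postcondition 3*k + w + 6 != -5 or 2*e - 5 != -1 must hold; in canonical form it is 3*k + w != -11 or 2*e != 4.
Before k := 2*e - 4: 6*e + w != 1 or 2*e != 4
Before k := 3*c - 5: 6*e + w != 1 or 2*e != 4
Before k := e - 9: 6*e + w != 1 or 2*e != 4
Before vec[c] := 2*e - 2*k: 6*e + w != 1 or 2*e != 4
The weakest precondition is 6*e + w != 1 or 2*e != 4.
Check whether e = 2 implies it.
Countermodel: at the initial state e = 2, w = -11, the precondition holds but the weakest precondition fails.
Answer: invalid


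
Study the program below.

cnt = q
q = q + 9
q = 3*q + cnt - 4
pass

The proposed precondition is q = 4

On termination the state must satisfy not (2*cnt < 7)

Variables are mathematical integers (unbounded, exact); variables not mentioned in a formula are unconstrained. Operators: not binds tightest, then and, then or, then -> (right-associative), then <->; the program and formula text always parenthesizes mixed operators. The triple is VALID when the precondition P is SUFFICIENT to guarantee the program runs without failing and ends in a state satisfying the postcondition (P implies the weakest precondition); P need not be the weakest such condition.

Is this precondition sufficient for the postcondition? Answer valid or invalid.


Working backward. After the program, not (2*cnt < 7) must hold.
Before skip: not (2*cnt < 7)
Before q := 3*q + cnt - 4: not (2*cnt < 7)
Before q := q + 9: not (2*cnt < 7)
Before cnt := q: not (2*q < 7)
The weakest precondition is not (2*q < 7).
Check whether q = 4 implies it.
Every state satisfying the precondition satisfies the weakest precondition: the implication holds.
Answer: valid


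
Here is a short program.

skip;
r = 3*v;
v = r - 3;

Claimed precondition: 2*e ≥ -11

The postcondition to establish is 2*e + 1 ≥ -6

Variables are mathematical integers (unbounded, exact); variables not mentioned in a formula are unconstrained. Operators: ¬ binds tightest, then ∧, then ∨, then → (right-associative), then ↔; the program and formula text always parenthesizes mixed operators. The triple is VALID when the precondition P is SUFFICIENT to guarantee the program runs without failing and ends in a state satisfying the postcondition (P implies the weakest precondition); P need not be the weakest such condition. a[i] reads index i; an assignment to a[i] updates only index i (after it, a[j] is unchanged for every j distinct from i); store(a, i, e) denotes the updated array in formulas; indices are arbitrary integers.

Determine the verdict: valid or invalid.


Working backward. After the program, the postcondition 2*e + 1 ≥ -6 must hold; in canonical form it is 2*e ≥ -7.
Before v := r - 3: 2*e ≥ -7
Before r := 3*v: 2*e ≥ -7
Before skip: 2*e ≥ -7
The weakest precondition is 2*e ≥ -7.
Check whether 2*e ≥ -11 implies it.
Countermodel: at the initial state e = -5, the precondition holds but the weakest precondition fails.
Answer: invalid


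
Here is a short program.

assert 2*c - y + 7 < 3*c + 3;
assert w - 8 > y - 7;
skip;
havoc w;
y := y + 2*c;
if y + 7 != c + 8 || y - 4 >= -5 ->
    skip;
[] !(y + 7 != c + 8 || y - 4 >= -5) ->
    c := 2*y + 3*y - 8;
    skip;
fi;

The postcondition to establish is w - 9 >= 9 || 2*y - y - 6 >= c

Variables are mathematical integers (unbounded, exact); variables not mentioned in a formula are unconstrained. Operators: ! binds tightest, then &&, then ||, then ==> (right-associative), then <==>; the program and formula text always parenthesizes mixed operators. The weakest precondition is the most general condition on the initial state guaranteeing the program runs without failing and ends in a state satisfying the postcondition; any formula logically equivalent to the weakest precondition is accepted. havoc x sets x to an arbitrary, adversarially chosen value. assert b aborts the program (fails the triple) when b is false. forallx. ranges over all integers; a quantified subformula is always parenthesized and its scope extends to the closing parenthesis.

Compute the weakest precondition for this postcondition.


Working backward. After the program, the postcondition w - 9 >= 9 || 2*y - y - 6 >= c must hold; in canonical form it is w >= 18 || y >= c + 6.
Then branch requires w >= 18 || y >= c + 6; else branch requires w >= 18 || 4*y <= 2.
Before the if: ((y != c + 1 || y >= -1) ==> (w >= 18 || y >= c + 6)) && ((!(y != c + 1 || y >= -1)) ==> (w >= 18 || 4*y <= 2))
Before y := y + 2*c: ((c + y != 1 || 2*c + y >= -1) ==> (w >= 18 || c + y >= 6)) && ((!(c + y != 1 || 2*c + y >= -1)) ==> (w >= 18 || 8*c + 4*y <= 2))
Before havoc w: forall w_1. (((c + y != 1 || 2*c + y >= -1) ==> (w_1 >= 18 || c + y >= 6)) && ((!(c + y != 1 || 2*c + y >= -1)) ==> (w_1 >= 18 || 8*c + 4*y <= 2)))
Before skip: forall w_1. (((c + y != 1 || 2*c + y >= -1) ==> (w_1 >= 18 || c + y >= 6)) && ((!(c + y != 1 || 2*c + y >= -1)) ==> (w_1 >= 18 || 8*c + 4*y <= 2)))
Before assert w - 8 > y - 7: w > y + 1 && (forall w_1. (((c + y != 1 || 2*c + y >= -1) ==> (w_1 >= 18 || c + y >= 6)) && ((!(c + y != 1 || 2*c + y >= -1)) ==> (w_1 >= 18 || 8*c + 4*y <= 2))))
Before assert 2*c - y + 7 < 3*c + 3: c + y > 4 && w > y + 1 && (forall w_1. (((c + y != 1 || 2*c + y >= -1) ==> (w_1 >= 18 || c + y >= 6)) && ((!(c + y != 1 || 2*c + y >= -1)) ==> (w_1 >= 18 || 8*c + 4*y <= 2))))
Answer: WP = c + y > 4 && w > y + 1 && (forall w_1. (((c + y != 1 || 2*c + y >= -1) ==> (w_1 >= 18 || c + y >= 6)) && ((!(c + y != 1 || 2*c + y >= -1)) ==> (w_1 >= 18 || 8*c + 4*y <= 2))))


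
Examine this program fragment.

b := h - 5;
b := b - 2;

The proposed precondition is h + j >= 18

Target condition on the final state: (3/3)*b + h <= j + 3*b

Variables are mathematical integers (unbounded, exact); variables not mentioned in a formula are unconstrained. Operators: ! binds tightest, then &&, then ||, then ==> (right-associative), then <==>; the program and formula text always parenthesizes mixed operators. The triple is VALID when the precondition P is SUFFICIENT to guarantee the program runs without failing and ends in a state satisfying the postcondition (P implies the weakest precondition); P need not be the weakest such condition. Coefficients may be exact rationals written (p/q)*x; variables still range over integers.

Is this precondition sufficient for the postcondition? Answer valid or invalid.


Working backward. After the program, the postcondition (3/3)*b + h <= j + 3*b must hold; in canonical form it is h <= 2*b + j.
Before b := b - 2: h <= 2*b + j - 4
Before b := h - 5: h + j >= 14
The weakest precondition is h + j >= 14.
Check whether h + j >= 18 implies it.
Every state satisfying the precondition satisfies the weakest precondition: the implication holds.
Answer: valid


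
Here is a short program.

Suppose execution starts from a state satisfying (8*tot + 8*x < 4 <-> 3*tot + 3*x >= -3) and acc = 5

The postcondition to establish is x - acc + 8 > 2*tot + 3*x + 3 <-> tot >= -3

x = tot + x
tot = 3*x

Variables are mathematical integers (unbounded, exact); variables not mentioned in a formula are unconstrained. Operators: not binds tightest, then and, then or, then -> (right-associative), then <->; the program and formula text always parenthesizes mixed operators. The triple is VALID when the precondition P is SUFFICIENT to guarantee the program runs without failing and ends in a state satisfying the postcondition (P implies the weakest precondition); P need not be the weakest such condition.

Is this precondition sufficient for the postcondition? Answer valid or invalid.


Working backward. After the program, the postcondition x - acc + 8 > 2*tot + 3*x + 3 <-> tot >= -3 must hold; in canonical form it is acc + 2*tot + 2*x < 5 <-> tot >= -3.
Before tot := 3*x: acc + 8*x < 5 <-> 3*x >= -3
Before x := tot + x: acc + 8*tot + 8*x < 5 <-> 3*tot + 3*x >= -3
The weakest precondition is acc + 8*tot + 8*x < 5 <-> 3*tot + 3*x >= -3.
Check whether (8*tot + 8*x < 4 <-> 3*tot + 3*x >= -3) and acc = 5 implies it.
Countermodel: at the initial state acc = 5, tot = 0, x = 0, the precondition holds but the weakest precondition fails.
Answer: invalid


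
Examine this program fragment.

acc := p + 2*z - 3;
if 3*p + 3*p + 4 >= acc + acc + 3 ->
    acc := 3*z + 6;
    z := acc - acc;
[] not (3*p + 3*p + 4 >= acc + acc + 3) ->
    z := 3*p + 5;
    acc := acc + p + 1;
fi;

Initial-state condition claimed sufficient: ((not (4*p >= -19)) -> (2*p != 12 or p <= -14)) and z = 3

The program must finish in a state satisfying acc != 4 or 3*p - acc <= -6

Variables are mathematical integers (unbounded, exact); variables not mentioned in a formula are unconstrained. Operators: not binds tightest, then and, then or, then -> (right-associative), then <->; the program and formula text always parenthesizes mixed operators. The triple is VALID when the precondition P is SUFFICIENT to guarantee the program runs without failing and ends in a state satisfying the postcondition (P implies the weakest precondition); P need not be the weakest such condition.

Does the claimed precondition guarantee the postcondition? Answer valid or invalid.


Working backward. After the program, the postcondition acc != 4 or 3*p - acc <= -6 must hold; in canonical form it is acc != 4 or 3*p <= acc - 6.
Then branch requires 3*z != -2 or 3*p <= 3*z; else branch requires acc + p != 3 or 2*p <= acc - 5.
Before the if: (6*p >= 2*acc - 1 -> (3*z != -2 or 3*p <= 3*z)) and ((not (6*p >= 2*acc - 1)) -> (acc + p != 3 or 2*p <= acc - 5))
Before acc := p + 2*z - 3: (4*p >= 4*z - 7 -> (3*z != -2 or 3*p <= 3*z)) and ((not (4*p >= 4*z - 7)) -> (2*p + 2*z != 6 or p <= 2*z - 8))
The weakest precondition is (4*p >= 4*z - 7 -> (3*z != -2 or 3*p <= 3*z)) and ((not (4*p >= 4*z - 7)) -> (2*p + 2*z != 6 or p <= 2*z - 8)).
Check whether ((not (4*p >= -19)) -> (2*p != 12 or p <= -14)) and z = 3 implies it.
Countermodel: at the initial state p = 0, z = 3, the precondition holds but the weakest precondition fails.
Answer: invalid


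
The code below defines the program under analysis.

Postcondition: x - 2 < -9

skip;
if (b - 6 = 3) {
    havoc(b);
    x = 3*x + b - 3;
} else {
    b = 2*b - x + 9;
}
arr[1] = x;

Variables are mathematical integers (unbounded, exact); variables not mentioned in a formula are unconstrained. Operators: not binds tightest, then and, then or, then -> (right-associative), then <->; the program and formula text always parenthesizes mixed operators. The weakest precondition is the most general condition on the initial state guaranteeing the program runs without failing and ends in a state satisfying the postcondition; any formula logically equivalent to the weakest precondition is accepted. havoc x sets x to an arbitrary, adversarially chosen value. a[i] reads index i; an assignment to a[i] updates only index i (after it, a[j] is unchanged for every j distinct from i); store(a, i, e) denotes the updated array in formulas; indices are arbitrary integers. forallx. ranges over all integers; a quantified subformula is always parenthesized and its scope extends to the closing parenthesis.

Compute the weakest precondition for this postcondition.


Working backward. After the program, the postcondition x - 2 < -9 must hold; in canonical form it is x < -7.
Before arr[1] := x: x < -7
Then branch requires forall b_1. b_1 + 3*x < -4; else branch requires x < -7.
Before the if: (b = 9 -> (forall b_1. b_1 + 3*x < -4)) and ((not (b = 9)) -> x < -7)
Before skip: (b = 9 -> (forall b_1. b_1 + 3*x < -4)) and ((not (b = 9)) -> x < -7)
Answer: WP = (b = 9 -> (forall b_1. b_1 + 3*x < -4)) and ((not (b = 9)) -> x < -7)


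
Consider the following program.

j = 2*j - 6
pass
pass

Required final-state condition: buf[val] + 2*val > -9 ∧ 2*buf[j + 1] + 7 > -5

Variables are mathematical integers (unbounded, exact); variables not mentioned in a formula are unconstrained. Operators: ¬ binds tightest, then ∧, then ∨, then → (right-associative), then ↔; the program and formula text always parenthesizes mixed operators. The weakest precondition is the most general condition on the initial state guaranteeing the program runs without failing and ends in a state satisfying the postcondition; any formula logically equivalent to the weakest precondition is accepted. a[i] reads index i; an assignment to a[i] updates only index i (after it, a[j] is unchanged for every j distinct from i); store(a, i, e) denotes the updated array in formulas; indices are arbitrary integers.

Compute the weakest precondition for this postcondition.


Working backward. After the program, the postcondition buf[val] + 2*val > -9 ∧ 2*buf[j + 1] + 7 > -5 must hold; in canonical form it is buf[val] + 2*val > -9 ∧ 2*buf[j + 1] > -12.
Before skip: buf[val] + 2*val > -9 ∧ 2*buf[j + 1] > -12
Before skip: buf[val] + 2*val > -9 ∧ 2*buf[j + 1] > -12
Before j := 2*j - 6: buf[val] + 2*val > -9 ∧ 2*buf[2*j - 5] > -12
Answer: WP = buf[val] + 2*val > -9 ∧ 2*buf[2*j - 5] > -12


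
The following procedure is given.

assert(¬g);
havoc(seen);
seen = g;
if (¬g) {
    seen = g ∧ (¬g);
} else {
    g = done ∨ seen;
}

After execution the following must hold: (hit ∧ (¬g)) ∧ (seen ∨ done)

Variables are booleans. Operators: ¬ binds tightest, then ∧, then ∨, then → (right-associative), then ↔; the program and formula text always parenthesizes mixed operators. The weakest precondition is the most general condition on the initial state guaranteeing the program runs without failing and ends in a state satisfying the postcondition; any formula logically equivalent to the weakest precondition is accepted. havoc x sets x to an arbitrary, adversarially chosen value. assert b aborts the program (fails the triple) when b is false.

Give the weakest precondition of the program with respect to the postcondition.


Working backward. After the program, the postcondition (hit ∧ (¬g)) ∧ (seen ∨ done) must hold; in canonical form it is hit ∧ (¬g) ∧ (seen ∨ done).
Then branch requires hit ∧ (¬g) ∧ done; else branch requires hit ∧ (¬(done ∨ seen)) ∧ (seen ∨ done).
Before the if: ((¬g) → (hit ∧ (¬g) ∧ done)) ∧ (g → (hit ∧ (¬(done ∨ seen)) ∧ (seen ∨ done)))
Before seen := g: ((¬g) → (hit ∧ (¬g) ∧ done)) ∧ (g → (hit ∧ (¬(done ∨ g)) ∧ (g ∨ done)))
Before havoc seen: ((¬g) → (hit ∧ (¬g) ∧ done)) ∧ (g → (hit ∧ (¬(done ∨ g)) ∧ (g ∨ done)))
Before assert ¬g: (¬g) ∧ ((¬g) → (hit ∧ (¬g) ∧ done)) ∧ (g → (hit ∧ (¬(done ∨ g)) ∧ (g ∨ done)))
Answer: WP = (¬g) ∧ ((¬g) → (hit ∧ (¬g) ∧ done)) ∧ (g → (hit ∧ (¬(done ∨ g)) ∧ (g ∨ done)))


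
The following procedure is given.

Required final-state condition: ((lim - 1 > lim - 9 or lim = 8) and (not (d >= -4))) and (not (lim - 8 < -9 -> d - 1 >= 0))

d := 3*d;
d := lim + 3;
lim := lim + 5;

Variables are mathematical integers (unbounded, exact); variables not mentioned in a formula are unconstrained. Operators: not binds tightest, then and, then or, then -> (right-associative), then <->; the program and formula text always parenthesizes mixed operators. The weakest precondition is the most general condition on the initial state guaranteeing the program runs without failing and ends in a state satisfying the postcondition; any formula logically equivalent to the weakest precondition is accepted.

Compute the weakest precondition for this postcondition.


Working backward. After the program, the postcondition ((lim - 1 > lim - 9 or lim = 8) and (not (d >= -4))) and (not (lim - 8 < -9 -> d - 1 >= 0)) must hold; in canonical form it is (not (d >= -4)) and (not (lim < -1 -> d >= 1)).
Before lim := lim + 5: (not (d >= -4)) and (not (lim < -6 -> d >= 1))
Before d := lim + 3: (not (lim >= -7)) and (not (lim < -6 -> lim >= -2))
Before d := 3*d: (not (lim >= -7)) and (not (lim < -6 -> lim >= -2))
Answer: WP = (not (lim >= -7)) and (not (lim < -6 -> lim >= -2))


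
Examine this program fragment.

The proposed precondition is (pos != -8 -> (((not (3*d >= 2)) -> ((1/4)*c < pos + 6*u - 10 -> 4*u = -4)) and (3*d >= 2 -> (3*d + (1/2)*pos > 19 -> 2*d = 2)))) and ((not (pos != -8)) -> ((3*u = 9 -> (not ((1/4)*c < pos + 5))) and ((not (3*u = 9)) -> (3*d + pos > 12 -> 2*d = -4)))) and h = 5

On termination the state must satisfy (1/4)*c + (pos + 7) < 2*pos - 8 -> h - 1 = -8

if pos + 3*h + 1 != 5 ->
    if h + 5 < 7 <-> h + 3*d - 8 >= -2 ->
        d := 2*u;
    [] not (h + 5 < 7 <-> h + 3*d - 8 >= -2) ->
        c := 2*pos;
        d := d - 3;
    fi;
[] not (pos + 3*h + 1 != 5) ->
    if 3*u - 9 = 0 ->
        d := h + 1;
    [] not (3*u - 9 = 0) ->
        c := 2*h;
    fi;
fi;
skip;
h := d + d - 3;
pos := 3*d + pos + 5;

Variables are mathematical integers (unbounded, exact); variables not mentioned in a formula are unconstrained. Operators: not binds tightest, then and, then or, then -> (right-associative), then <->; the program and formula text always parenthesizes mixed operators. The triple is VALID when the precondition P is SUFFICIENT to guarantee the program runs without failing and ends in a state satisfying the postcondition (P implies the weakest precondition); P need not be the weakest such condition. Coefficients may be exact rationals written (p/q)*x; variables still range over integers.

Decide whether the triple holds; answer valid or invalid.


Working backward. After the program, the postcondition (1/4)*c + (pos + 7) < 2*pos - 8 -> h - 1 = -8 must hold; in canonical form it is (1/4)*c < pos - 15 -> h = -7.
Before pos := 3*d + pos + 5: (1/4)*c < 3*d + pos - 10 -> h = -7
Before h := d + d - 3: (1/4)*c < 3*d + pos - 10 -> 2*d = -4
Before skip: (1/4)*c < 3*d + pos - 10 -> 2*d = -4
Then branch requires ((h < 2 <-> 3*d + h >= 6) -> ((1/4)*c < pos + 6*u - 10 -> 4*u = -4)) and ((not (h < 2 <-> 3*d + h >= 6)) -> (3*d + (1/2)*pos > 19 -> 2*d = 2)); else branch requires (3*u = 9 -> ((1/4)*c < 3*h + pos - 7 -> 2*h = -6)) and ((not (3*u = 9)) -> ((1/2)*h < 3*d + pos - 10 -> 2*d = -4)).
Before the if: (3*h + pos != 4 -> (((h < 2 <-> 3*d + h >= 6) -> ((1/4)*c < pos + 6*u - 10 -> 4*u = -4)) and ((not (h < 2 <-> 3*d + h >= 6)) -> (3*d + (1/2)*pos > 19 -> 2*d = 2)))) and ((not (3*h + pos != 4)) -> ((3*u = 9 -> ((1/4)*c < 3*h + pos - 7 -> 2*h = -6)) and ((not (3*u = 9)) -> ((1/2)*h < 3*d + pos - 10 -> 2*d = -4))))
The weakest precondition is (3*h + pos != 4 -> (((h < 2 <-> 3*d + h >= 6) -> ((1/4)*c < pos + 6*u - 10 -> 4*u = -4)) and ((not (h < 2 <-> 3*d + h >= 6)) -> (3*d + (1/2)*pos > 19 -> 2*d = 2)))) and ((not (3*h + pos != 4)) -> ((3*u = 9 -> ((1/4)*c < 3*h + pos - 7 -> 2*h = -6)) and ((not (3*u = 9)) -> ((1/2)*h < 3*d + pos - 10 -> 2*d = -4)))).
Check whether (pos != -8 -> (((not (3*d >= 2)) -> ((1/4)*c < pos + 6*u - 10 -> 4*u = -4)) and (3*d >= 2 -> (3*d + (1/2)*pos > 19 -> 2*d = 2)))) and ((not (pos != -8)) -> ((3*u = 9 -> (not ((1/4)*c < pos + 5))) and ((not (3*u = 9)) -> (3*d + pos > 12 -> 2*d = -4)))) and h = 5 implies it.
Countermodel: at the initial state c = -13, d = 8, h = 5, pos = -11, u = 4, the precondition holds but the weakest precondition fails.
Answer: invalid


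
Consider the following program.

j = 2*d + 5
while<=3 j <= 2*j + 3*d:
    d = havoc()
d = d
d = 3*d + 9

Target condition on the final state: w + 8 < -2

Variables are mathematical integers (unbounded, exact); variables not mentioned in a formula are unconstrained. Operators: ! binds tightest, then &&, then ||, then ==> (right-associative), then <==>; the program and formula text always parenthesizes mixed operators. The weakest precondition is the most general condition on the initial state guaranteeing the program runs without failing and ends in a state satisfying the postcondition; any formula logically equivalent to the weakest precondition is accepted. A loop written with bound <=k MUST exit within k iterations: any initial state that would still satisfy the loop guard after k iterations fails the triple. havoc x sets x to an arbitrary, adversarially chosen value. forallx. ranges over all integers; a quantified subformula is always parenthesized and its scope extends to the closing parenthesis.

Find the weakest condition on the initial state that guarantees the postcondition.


Working backward. After the program, the postcondition w + 8 < -2 must hold; in canonical form it is w < -10.
Before d := 3*d + 9: w < -10
Before d := d: w < -10
Before the loop (bound <=3), unroll the exhaustion recursion (WP_0 = exit-now case; WP_j = one more guarded iteration, up to j = 3):
  WP_0: (!(3*d + j >= 0)) && w < -10
  WP_1: (3*d + j >= 0 ==> (forall d_1. ((!(3*d_1 + j >= 0)) && w < -10))) && ((!(3*d + j >= 0)) ==> w < -10)
  WP_2: (3*d + j >= 0 ==> (forall d_2. ((3*d_2 + j >= 0 ==> (forall d_1. ((!(3*d_1 + j >= 0)) && w < -10))) && ((!(3*d_2 + j >= 0)) ==> w < -10)))) && ((!(3*d + j >= 0)) ==> w < -10)
  WP_3: (3*d + j >= 0 ==> (forall d_3. ((3*d_3 + j >= 0 ==> (forall d_2. ((3*d_2 + j >= 0 ==> (forall d_1. ((!(3*d_1 + j >= 0)) && w < -10))) && ((!(3*d_2 + j >= 0)) ==> w < -10)))) && ((!(3*d_3 + j >= 0)) ==> w < -10)))) && ((!(3*d + j >= 0)) ==> w < -10)
So before the loop: (3*d + j >= 0 ==> (forall d_3. ((3*d_3 + j >= 0 ==> (forall d_2. ((3*d_2 + j >= 0 ==> (forall d_1. ((!(3*d_1 + j >= 0)) && w < -10))) && ((!(3*d_2 + j >= 0)) ==> w < -10)))) && ((!(3*d_3 + j >= 0)) ==> w < -10)))) && ((!(3*d + j >= 0)) ==> w < -10)
Before j := 2*d + 5: (5*d >= -5 ==> (forall d_3. ((2*d + 3*d_3 >= -5 ==> (forall d_2. ((2*d + 3*d_2 >= -5 ==> (forall d_1. ((!(2*d + 3*d_1 >= -5)) && w < -10))) && ((!(2*d + 3*d_2 >= -5)) ==> w < -10)))) && ((!(2*d + 3*d_3 >= -5)) ==> w < -10)))) && ((!(5*d >= -5)) ==> w < -10)
Answer: WP = (5*d >= -5 ==> (forall d_3. ((2*d + 3*d_3 >= -5 ==> (forall d_2. ((2*d + 3*d_2 >= -5 ==> (forall d_1. ((!(2*d + 3*d_1 >= -5)) && w < -10))) && ((!(2*d + 3*d_2 >= -5)) ==> w < -10)))) && ((!(2*d + 3*d_3 >= -5)) ==> w < -10)))) && ((!(5*d >= -5)) ==> w < -10)


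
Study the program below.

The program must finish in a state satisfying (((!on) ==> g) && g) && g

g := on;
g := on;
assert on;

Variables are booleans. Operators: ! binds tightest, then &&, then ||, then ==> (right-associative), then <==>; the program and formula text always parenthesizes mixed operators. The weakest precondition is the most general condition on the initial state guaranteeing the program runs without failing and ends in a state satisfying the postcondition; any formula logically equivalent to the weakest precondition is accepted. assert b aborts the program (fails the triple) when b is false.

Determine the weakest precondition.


Working backward. After the program, the postcondition (((!on) ==> g) && g) && g must hold; in canonical form it is ((!on) ==> g) && g.
Before assert on: on && ((!on) ==> g) && g
Before g := on: on && ((!on) ==> on)
Before g := on: on && ((!on) ==> on)
Answer: WP = on && ((!on) ==> on)


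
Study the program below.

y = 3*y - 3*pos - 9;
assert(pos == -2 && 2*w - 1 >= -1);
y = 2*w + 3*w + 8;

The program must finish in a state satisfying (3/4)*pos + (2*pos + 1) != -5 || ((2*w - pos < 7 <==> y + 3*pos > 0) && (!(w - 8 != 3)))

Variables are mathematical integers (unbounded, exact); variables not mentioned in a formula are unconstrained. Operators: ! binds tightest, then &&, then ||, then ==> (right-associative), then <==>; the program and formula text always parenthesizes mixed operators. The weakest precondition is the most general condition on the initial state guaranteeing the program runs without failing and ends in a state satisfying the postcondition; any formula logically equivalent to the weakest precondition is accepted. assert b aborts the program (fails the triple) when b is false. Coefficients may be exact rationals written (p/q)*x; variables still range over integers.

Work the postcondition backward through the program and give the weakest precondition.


Working backward. After the program, the postcondition (3/4)*pos + (2*pos + 1) != -5 || ((2*w - pos < 7 <==> y + 3*pos > 0) && (!(w - 8 != 3))) must hold; in canonical form it is (11/4)*pos != -6 || ((2*w < pos + 7 <==> 3*pos + y > 0) && (!(w != 11))).
Before y := 2*w + 3*w + 8: (11/4)*pos != -6 || ((2*w < pos + 7 <==> 3*pos + 5*w > -8) && (!(w != 11)))
Before assert pos == -2 && 2*w - 1 >= -1: pos == -2 && 2*w >= 0 && ((11/4)*pos != -6 || ((2*w < pos + 7 <==> 3*pos + 5*w > -8) && (!(w != 11))))
Before y := 3*y - 3*pos - 9: pos == -2 && 2*w >= 0 && ((11/4)*pos != -6 || ((2*w < pos + 7 <==> 3*pos + 5*w > -8) && (!(w != 11))))
Answer: WP = pos == -2 && 2*w >= 0 && ((11/4)*pos != -6 || ((2*w < pos + 7 <==> 3*pos + 5*w > -8) && (!(w != 11))))


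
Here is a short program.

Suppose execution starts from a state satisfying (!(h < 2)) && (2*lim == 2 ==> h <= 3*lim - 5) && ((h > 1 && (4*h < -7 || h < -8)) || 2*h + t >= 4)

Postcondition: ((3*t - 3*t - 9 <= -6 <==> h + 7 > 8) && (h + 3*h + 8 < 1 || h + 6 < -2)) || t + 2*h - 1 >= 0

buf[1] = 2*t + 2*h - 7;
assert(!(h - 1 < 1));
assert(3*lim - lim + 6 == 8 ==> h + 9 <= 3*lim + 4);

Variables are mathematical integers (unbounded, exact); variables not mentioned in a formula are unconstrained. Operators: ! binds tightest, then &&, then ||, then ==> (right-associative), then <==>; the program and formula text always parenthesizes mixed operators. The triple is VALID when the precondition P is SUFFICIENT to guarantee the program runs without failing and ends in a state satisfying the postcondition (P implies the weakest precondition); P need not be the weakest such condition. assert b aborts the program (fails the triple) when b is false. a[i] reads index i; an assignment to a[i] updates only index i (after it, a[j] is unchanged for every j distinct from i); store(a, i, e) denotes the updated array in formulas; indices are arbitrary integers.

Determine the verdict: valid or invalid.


Working backward. After the program, the postcondition ((3*t - 3*t - 9 <= -6 <==> h + 7 > 8) && (h + 3*h + 8 < 1 || h + 6 < -2)) || t + 2*h - 1 >= 0 must hold; in canonical form it is (h > 1 && (4*h < -7 || h < -8)) || 2*h + t >= 1.
Before assert 3*lim - lim + 6 == 8 ==> h + 9 <= 3*lim + 4: (2*lim == 2 ==> h <= 3*lim - 5) && ((h > 1 && (4*h < -7 || h < -8)) || 2*h + t >= 1)
Before assert !(h - 1 < 1): (!(h < 2)) && (2*lim == 2 ==> h <= 3*lim - 5) && ((h > 1 && (4*h < -7 || h < -8)) || 2*h + t >= 1)
Before buf[1] := 2*t + 2*h - 7: (!(h < 2)) && (2*lim == 2 ==> h <= 3*lim - 5) && ((h > 1 && (4*h < -7 || h < -8)) || 2*h + t >= 1)
The weakest precondition is (!(h < 2)) && (2*lim == 2 ==> h <= 3*lim - 5) && ((h > 1 && (4*h < -7 || h < -8)) || 2*h + t >= 1).
Check whether (!(h < 2)) && (2*lim == 2 ==> h <= 3*lim - 5) && ((h > 1 && (4*h < -7 || h < -8)) || 2*h + t >= 4) implies it.
Every state satisfying the precondition satisfies the weakest precondition: the implication holds.
Answer: valid


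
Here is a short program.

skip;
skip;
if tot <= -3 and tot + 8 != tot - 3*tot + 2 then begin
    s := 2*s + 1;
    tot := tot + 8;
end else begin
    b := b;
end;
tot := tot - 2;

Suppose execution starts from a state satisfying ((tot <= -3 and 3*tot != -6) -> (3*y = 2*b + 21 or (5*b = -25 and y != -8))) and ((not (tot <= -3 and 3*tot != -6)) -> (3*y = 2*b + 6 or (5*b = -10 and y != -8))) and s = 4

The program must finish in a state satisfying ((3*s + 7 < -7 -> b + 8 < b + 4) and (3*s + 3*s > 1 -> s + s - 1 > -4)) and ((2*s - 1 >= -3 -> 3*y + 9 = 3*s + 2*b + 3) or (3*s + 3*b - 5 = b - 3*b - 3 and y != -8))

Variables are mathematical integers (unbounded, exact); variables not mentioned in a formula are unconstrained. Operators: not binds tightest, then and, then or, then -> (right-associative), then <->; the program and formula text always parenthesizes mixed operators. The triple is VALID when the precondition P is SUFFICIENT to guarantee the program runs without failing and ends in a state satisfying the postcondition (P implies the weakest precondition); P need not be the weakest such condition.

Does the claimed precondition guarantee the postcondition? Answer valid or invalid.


Working backward. After the program, the postcondition ((3*s + 7 < -7 -> b + 8 < b + 4) and (3*s + 3*s > 1 -> s + s - 1 > -4)) and ((2*s - 1 >= -3 -> 3*y + 9 = 3*s + 2*b + 3) or (3*s + 3*b - 5 = b - 3*b - 3 and y != -8)) must hold; in canonical form it is (not (3*s < -14)) and (6*s > 1 -> 2*s > -3) and ((2*s >= -2 -> 3*y = 2*b + 3*s - 6) or (5*b + 3*s = 2 and y != -8)).
Before tot := tot - 2: (not (3*s < -14)) and (6*s > 1 -> 2*s > -3) and ((2*s >= -2 -> 3*y = 2*b + 3*s - 6) or (5*b + 3*s = 2 and y != -8))
Then branch requires (not (6*s < -17)) and (12*s > -5 -> 4*s > -5) and ((4*s >= -4 -> 3*y = 2*b + 6*s - 3) or (5*b + 6*s = -1 and y != -8)); else branch requires (not (3*s < -14)) and (6*s > 1 -> 2*s > -3) and ((2*s >= -2 -> 3*y = 2*b + 3*s - 6) or (5*b + 3*s = 2 and y != -8)).
Before the if: ((tot <= -3 and 3*tot != -6) -> ((not (6*s < -17)) and (12*s > -5 -> 4*s > -5) and ((4*s >= -4 -> 3*y = 2*b + 6*s - 3) or (5*b + 6*s = -1 and y != -8)))) and ((not (tot <= -3 and 3*tot != -6)) -> ((not (3*s < -14)) and (6*s > 1 -> 2*s > -3) and ((2*s >= -2 -> 3*y = 2*b + 3*s - 6) or (5*b + 3*s = 2 and y != -8))))
Before skip: ((tot <= -3 and 3*tot != -6) -> ((not (6*s < -17)) and (12*s > -5 -> 4*s > -5) and ((4*s >= -4 -> 3*y = 2*b + 6*s - 3) or (5*b + 6*s = -1 and y != -8)))) and ((not (tot <= -3 and 3*tot != -6)) -> ((not (3*s < -14)) and (6*s > 1 -> 2*s > -3) and ((2*s >= -2 -> 3*y = 2*b + 3*s - 6) or (5*b + 3*s = 2 and y != -8))))
Before skip: ((tot <= -3 and 3*tot != -6) -> ((not (6*s < -17)) and (12*s > -5 -> 4*s > -5) and ((4*s >= -4 -> 3*y = 2*b + 6*s - 3) or (5*b + 6*s = -1 and y != -8)))) and ((not (tot <= -3 and 3*tot != -6)) -> ((not (3*s < -14)) and (6*s > 1 -> 2*s > -3) and ((2*s >= -2 -> 3*y = 2*b + 3*s - 6) or (5*b + 3*s = 2 and y != -8))))
The weakest precondition is ((tot <= -3 and 3*tot != -6) -> ((not (6*s < -17)) and (12*s > -5 -> 4*s > -5) and ((4*s >= -4 -> 3*y = 2*b + 6*s - 3) or (5*b + 6*s = -1 and y != -8)))) and ((not (tot <= -3 and 3*tot != -6)) -> ((not (3*s < -14)) and (6*s > 1 -> 2*s > -3) and ((2*s >= -2 -> 3*y = 2*b + 3*s - 6) or (5*b + 3*s = 2 and y != -8)))).
Check whether ((tot <= -3 and 3*tot != -6) -> (3*y = 2*b + 21 or (5*b = -25 and y != -8))) and ((not (tot <= -3 and 3*tot != -6)) -> (3*y = 2*b + 6 or (5*b = -10 and y != -8))) and s = 4 implies it.
Every state satisfying the precondition satisfies the weakest precondition: the implication holds.
Answer: valid


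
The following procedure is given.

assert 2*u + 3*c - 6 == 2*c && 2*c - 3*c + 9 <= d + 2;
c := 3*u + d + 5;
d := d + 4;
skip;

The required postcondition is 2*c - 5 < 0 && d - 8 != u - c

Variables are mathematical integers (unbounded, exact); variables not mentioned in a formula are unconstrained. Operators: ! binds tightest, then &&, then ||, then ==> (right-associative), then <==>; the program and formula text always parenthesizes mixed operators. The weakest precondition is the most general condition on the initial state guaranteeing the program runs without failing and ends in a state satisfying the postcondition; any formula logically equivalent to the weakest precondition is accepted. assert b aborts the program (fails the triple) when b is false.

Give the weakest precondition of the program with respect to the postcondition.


Working backward. After the program, the postcondition 2*c - 5 < 0 && d - 8 != u - c must hold; in canonical form it is 2*c < 5 && c + d != u + 8.
Before skip: 2*c < 5 && c + d != u + 8
Before d := d + 4: 2*c < 5 && c + d != u + 4
Before c := 3*u + d + 5: 2*d + 6*u < -5 && 2*d + 2*u != -1
Before assert 2*u + 3*c - 6 == 2*c && 2*c - 3*c + 9 <= d + 2: c + 2*u == 6 && c + d >= 7 && 2*d + 6*u < -5 && 2*d + 2*u != -1
Answer: WP = c + 2*u == 6 && c + d >= 7 && 2*d + 6*u < -5 && 2*d + 2*u != -1
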